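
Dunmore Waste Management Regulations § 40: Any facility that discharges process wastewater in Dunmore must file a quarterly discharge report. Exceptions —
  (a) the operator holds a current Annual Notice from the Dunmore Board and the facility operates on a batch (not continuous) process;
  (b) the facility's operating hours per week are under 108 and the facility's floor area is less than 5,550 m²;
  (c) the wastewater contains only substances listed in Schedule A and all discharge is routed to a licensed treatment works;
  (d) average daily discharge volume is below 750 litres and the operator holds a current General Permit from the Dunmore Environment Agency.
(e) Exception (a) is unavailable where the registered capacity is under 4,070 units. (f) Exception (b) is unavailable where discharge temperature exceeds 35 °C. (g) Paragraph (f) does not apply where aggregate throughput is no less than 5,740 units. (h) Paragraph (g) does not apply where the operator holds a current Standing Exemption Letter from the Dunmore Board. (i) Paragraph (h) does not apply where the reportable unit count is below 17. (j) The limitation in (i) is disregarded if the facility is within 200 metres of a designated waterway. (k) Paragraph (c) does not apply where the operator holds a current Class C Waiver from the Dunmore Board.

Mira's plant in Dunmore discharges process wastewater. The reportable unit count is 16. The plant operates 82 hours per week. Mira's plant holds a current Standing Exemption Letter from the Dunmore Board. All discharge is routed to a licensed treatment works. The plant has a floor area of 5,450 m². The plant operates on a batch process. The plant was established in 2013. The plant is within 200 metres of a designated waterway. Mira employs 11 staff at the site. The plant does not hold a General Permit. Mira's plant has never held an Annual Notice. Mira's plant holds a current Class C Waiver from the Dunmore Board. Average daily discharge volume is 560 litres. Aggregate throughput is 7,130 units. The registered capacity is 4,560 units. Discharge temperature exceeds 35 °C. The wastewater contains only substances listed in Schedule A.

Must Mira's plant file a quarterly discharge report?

Yes — Mira's plant must file a quarterly discharge report.

Exception (a) fails — the Annual Notice is not current.
Exception (b) is satisfied on its face — the facility's operating hours per week are 82, under the 108 limit; the facility's floor area is 5,450 m², less than the 5,550 m² limit. But applying paragraphs (f)–(j): (f) is triggered — discharge temperature exceeds 35 °C. (g) is engaged (aggregate throughput is 7,130 units, meeting the 5,740 units threshold), but yields to (h): (h) operates — a current Standing Exemption Letter is held. (i) is engaged (the reportable unit count is 16, below the 17 limit), but is itself disapplied by (j): (j) operates against (i): the plant is within 200 m of a designated waterway. (b) is therefore removed.
Exception (c): the wastewater is Schedule-A-only; discharge is routed to a licensed treatment works — every condition holds. Turning to paragraph (k): (k) operates against (c): a current Class C Waiver is held. (c) is therefore removed.
Exception (d) requires that the operator holds a current General Permit from the Dunmore Environment Agency; but no General Permit is held, so (d) is unavailable.
No exception displaces § 40.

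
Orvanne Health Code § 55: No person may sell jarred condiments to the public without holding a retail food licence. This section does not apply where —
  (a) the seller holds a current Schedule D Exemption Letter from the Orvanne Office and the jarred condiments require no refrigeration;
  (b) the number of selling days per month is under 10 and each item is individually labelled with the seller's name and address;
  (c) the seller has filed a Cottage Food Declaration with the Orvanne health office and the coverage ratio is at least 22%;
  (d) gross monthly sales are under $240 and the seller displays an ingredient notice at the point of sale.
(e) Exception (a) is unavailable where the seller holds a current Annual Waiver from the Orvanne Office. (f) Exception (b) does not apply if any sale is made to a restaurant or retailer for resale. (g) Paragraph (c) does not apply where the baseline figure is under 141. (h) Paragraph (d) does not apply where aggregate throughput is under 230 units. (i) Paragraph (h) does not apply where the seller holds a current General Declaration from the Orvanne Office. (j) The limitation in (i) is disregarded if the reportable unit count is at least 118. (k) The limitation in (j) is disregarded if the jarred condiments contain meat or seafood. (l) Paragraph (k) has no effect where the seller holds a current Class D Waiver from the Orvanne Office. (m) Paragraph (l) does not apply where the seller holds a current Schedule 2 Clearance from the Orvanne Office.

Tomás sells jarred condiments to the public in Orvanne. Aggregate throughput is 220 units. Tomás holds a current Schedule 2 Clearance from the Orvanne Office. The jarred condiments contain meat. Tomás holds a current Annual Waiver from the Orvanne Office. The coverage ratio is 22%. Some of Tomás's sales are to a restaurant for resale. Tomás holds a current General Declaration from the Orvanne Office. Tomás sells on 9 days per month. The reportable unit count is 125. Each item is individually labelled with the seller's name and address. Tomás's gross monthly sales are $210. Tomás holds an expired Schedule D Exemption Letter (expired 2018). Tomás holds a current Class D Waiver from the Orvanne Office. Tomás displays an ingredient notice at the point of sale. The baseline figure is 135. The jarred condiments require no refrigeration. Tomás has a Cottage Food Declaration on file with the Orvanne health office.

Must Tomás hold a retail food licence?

Exception (a) does not apply: no current Schedule D Exemption Letter is held.
Exception (b): the number of selling days per month is 9, under the 10 limit; items are individually labelled — every condition holds. However, paragraph (f) must be considered: (f) operates against (b): some sales are to a restaurant for resale. (b) is therefore removed.
Exception (c) is satisfied on its face — a Cottage Food Declaration is on file; the coverage ratio is 22%, meeting the 22% threshold. But applying paragraph (g): (g) operates — the baseline figure is 135, under the 141 limit. (c) is therefore removed.
Exception (d): gross monthly sales are $210, under the $240 limit; an ingredient notice is displayed — every condition holds. Applying paragraphs (h)–(m): (h) would limit (d) — aggregate throughput is 220 units, under the 230 units limit — but (i) sets (h) aside: (i) operates — a current General Declaration is held. (j) would limit (i) — the reportable unit count is 125, meeting the 118 threshold — but (k) sets (j) aside: (k) operates against (j): the jarred condiments contain meat. (l) applies (a current Class D Waiver is held), but is overridden by (m): (m) is triggered — a current Schedule 2 Clearance is held. So (d) applies.

No — exception (d) applies; Tomás is not required to hold a retail food licence.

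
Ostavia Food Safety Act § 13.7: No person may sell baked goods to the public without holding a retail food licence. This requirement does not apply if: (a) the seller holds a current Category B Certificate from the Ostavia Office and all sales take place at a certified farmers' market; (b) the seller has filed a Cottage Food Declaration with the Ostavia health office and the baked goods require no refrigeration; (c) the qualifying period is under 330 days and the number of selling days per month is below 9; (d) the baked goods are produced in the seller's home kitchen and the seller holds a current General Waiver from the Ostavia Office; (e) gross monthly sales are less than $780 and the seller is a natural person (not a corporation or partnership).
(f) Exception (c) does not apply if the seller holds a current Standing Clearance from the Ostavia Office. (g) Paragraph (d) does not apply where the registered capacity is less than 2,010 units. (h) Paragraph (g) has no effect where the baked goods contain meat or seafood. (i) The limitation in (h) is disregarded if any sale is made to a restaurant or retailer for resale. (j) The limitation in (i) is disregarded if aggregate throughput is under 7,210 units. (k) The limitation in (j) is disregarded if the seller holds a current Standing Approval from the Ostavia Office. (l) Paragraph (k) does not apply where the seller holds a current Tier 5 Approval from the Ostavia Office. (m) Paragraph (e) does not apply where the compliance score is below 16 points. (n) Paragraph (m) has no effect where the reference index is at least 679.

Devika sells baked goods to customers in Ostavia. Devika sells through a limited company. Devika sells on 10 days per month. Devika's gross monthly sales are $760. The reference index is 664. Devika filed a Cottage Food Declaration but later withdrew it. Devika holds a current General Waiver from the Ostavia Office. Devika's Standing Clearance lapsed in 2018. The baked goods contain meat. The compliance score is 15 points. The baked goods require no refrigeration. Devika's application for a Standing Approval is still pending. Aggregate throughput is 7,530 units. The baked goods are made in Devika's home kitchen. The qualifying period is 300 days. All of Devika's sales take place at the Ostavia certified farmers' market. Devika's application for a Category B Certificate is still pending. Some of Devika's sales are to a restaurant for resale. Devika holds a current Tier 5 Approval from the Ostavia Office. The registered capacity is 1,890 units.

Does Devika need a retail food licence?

Exception (a) requires that the seller holds a current Category B Certificate from the Ostavia Office; but the Category B Certificate is not current, so (a) is unavailable.
Exception (b) fails — the Cottage Food Declaration was withdrawn.
Exception (c) requires that the number of selling days per month is below 9; but the number of selling days per month is 10, not below 9, so (c) is unavailable.
Exception (d)'s conditions are all satisfied: the baked goods are home-kitchen produced; a current General Waiver is held. However, paragraphs (g)–(l) must be considered: (g) operates against (d): the registered capacity is 1,890 units, less than the 2,010 units limit. (h) applies (the baked goods contain meat), but is set aside by (i): (i) is triggered — some sales are to a restaurant for resale. (j), which would lift (i), is not engaged — aggregate throughput is 7,530 units, not under 7,210 units. (d) is therefore removed.
Exception (e) fails — the seller operates through a limited company.
No exception displaces § 13.7.

Yes — Devika must hold a retail food licence.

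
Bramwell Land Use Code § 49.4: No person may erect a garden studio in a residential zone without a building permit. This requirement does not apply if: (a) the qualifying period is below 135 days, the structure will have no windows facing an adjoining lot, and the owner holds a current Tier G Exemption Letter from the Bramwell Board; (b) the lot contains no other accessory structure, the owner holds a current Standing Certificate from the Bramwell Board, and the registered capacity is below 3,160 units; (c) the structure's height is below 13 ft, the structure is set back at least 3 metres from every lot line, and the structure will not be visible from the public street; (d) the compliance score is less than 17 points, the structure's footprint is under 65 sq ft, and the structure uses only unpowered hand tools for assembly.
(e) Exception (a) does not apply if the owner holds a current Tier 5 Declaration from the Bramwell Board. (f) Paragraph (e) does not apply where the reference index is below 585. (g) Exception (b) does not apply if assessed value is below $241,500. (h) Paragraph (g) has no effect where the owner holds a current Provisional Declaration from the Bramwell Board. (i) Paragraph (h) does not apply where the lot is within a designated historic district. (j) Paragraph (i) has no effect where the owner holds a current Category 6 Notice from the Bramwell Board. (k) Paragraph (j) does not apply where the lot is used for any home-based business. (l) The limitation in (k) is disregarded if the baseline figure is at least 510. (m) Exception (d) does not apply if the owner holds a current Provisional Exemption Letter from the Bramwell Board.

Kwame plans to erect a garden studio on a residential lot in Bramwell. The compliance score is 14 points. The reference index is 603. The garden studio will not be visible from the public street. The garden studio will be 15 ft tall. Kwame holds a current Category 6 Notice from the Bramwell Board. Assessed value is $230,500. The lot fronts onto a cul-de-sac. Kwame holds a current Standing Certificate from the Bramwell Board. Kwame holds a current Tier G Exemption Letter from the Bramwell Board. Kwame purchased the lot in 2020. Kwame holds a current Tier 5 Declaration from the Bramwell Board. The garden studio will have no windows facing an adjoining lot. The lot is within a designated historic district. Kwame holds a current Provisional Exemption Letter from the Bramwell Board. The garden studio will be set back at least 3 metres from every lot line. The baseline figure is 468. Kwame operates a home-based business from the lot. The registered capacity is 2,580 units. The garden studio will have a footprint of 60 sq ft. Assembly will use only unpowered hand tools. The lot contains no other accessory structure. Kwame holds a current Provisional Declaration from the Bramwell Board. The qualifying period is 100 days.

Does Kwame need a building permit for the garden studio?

Yes — Kwame must obtain a building permit.

Exception (a) is satisfied on its face — the qualifying period is 100 days, below the 135 days limit; no windows face an adjoining lot; a current Tier G Exemption Letter is held. Turning to paragraphs (e)–(f): (e) operates — a current Tier 5 Declaration is held. (f), which would lift (e), is not engaged — the reference index is 603, not below 585. Exception (a) does not apply.
Exception (b): the lot has no other accessory structure; a current Standing Certificate is held; the registered capacity is 2,580 units, below the 3,160 units limit — every condition holds. Turning to paragraphs (g)–(l): (g) operates against (b): assessed value is $230,500, below the $241,500 limit. (h) would limit (g) — a current Provisional Declaration is held — but (i) sets (h) aside: (i) operates against (h): the lot is in a historic district. (j) would limit (i) — a current Category 6 Notice is held — but (k) sets (j) aside: (k) operates against (j): a home-based business operates on the lot. (l) is not engaged (the baseline figure is 468, short of 510), so (k) stands. (b) is therefore removed.
Exception (c) does not apply: the structure's height is 15 ft, not below 13 ft.
Exception (d): the compliance score is 14 points, less than the 17 points limit; the structure's footprint is 60 sq ft, under the 65 sq ft limit; assembly uses only hand tools — every condition holds. However, paragraph (m) must be considered: (m) operates against (d): a current Provisional Exemption Letter is held. (d) is therefore removed.
No exception displaces § 49.4.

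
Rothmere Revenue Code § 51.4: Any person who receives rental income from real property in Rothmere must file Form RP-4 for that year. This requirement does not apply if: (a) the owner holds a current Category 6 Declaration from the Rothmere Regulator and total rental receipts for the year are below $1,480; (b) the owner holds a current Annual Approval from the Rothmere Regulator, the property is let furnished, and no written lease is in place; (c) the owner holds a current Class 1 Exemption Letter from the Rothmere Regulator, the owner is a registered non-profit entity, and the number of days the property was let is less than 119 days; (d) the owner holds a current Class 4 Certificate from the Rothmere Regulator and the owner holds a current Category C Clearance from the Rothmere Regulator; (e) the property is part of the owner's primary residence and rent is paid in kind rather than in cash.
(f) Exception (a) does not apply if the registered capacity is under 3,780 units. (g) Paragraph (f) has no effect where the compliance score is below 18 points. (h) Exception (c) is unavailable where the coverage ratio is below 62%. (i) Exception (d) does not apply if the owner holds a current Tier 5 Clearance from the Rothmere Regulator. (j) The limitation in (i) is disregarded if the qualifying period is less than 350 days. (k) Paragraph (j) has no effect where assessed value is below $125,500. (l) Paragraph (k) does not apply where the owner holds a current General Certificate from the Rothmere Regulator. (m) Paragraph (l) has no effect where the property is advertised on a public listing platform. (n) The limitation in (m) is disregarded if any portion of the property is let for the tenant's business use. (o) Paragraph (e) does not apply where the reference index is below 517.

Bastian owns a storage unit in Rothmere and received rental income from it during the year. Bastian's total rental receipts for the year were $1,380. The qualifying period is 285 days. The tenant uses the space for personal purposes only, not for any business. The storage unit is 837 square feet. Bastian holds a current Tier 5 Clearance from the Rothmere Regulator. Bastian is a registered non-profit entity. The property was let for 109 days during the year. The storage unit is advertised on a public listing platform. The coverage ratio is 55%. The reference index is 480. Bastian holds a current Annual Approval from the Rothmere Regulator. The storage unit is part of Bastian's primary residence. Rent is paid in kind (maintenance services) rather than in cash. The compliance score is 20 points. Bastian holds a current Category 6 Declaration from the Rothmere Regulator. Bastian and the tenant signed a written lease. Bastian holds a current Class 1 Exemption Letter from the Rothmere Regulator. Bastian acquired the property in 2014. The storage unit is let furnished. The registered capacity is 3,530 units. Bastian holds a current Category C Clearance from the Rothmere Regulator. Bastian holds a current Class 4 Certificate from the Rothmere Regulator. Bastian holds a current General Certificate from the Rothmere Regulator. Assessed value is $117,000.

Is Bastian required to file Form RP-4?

Exception (a)'s conditions are all satisfied: a current Category 6 Declaration is held; total rental receipts for the year are $1,380, below the $1,480 limit. But: (f) is engaged — the registered capacity is 3,530 units, under the 3,780 units limit. (g), which would lift (f), is inapplicable — the compliance score is 20 points, not below 18 points. Exception (a) does not apply.
Exception (b) does not apply: a written lease is in place.
Exception (c)'s conditions are all satisfied: a current Class 1 Exemption Letter is held; Bastian is a registered non-profit; the number of days the property was let is 109 days, less than the 119 days limit. But applying paragraph (h): (h) is engaged — the coverage ratio is 55%, below the 62% limit. So (c) is unavailable.
Exception (d)'s conditions are all satisfied: a current Class 4 Certificate is held; a current Category C Clearance is held. But: (i) operates against (d): a current Tier 5 Clearance is held. (j) would limit (i) — the qualifying period is 285 days, less than the 350 days limit — but (k) sets (j) aside: (k) operates — assessed value is $117,000, below the $125,500 limit. (l) would limit (k) — a current General Certificate is held — but (m) sets (l) aside: (m) operates against (l): the property is publicly advertised. (n), which would lift (m), is inapplicable — the space is used for personal purposes only. Exception (d) does not apply.
All of (e)'s requirements are met (the storage unit is part of the primary residence; rent is paid in kind). But: (o) operates against (e): the reference index is 480, below the 517 limit. So (e) is unavailable.
Every exception is unavailable, so the rule governs.

Yes — Bastian must file Form RP-4.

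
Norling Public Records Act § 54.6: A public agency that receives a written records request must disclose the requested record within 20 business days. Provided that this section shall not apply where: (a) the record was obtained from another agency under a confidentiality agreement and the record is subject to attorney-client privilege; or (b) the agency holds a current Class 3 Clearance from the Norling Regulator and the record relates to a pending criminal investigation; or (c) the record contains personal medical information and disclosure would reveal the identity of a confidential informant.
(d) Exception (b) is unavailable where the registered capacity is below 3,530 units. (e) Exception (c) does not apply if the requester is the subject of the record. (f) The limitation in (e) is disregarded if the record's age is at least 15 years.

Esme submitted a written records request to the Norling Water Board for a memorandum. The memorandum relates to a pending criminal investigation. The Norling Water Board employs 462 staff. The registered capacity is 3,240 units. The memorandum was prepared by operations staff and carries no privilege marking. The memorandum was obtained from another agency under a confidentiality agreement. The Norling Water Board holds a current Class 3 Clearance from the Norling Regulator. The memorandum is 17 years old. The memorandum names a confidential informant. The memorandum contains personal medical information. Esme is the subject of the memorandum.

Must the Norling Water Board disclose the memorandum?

Exception (a) requires that the record is subject to attorney-client privilege; but the memorandum carries no privilege marking, so (a) is unavailable.
Exception (b)'s conditions are all satisfied: a current Class 3 Clearance is held; the memorandum relates to a pending investigation. Turning to paragraph (d): (d) operates against (b): the registered capacity is 3,240 units, below the 3,530 units limit. So (b) is unavailable.
Exception (c)'s conditions are all satisfied: the memorandum contains personal medical information; the memorandum names a confidential informant. Considering the limiting provisions: (e) is engaged (Esme is the subject of the memorandum), but is overridden by (f): (f) operates against (e): the record's age is 17 years, meeting the 15 years threshold. So (c) applies.

No — exception (c) applies; the Norling Water Board is not required to disclose the memorandum.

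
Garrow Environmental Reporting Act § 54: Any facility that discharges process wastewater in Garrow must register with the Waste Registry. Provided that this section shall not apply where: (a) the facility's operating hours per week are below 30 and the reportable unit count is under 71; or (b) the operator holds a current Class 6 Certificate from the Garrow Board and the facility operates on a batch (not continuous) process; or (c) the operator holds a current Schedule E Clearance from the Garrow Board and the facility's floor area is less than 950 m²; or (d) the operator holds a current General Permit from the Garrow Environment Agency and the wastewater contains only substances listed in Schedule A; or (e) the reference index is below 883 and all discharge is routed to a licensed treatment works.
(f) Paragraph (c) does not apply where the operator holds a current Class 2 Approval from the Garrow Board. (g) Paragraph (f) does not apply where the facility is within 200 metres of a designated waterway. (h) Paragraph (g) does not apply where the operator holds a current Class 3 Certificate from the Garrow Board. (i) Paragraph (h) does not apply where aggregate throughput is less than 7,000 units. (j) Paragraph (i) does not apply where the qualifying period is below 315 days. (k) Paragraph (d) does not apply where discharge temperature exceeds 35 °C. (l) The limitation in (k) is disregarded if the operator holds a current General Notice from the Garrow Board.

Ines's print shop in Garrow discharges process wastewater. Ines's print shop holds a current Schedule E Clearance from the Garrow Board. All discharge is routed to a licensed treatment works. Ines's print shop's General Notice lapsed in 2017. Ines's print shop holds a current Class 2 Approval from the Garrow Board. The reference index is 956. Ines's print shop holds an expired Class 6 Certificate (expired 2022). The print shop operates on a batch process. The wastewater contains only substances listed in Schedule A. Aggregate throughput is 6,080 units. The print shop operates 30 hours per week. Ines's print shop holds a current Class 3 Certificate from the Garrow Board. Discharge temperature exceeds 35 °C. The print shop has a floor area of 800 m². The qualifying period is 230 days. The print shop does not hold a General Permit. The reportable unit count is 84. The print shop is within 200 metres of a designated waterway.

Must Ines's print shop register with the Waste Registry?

Yes — Ines's print shop must register with the Waste Registry.

Exception (a) requires that the facility's operating hours per week are below 30; but the facility's operating hours per week are 30, not below 30, so (a) is unavailable.
Exception (b) fails — there is no Class 6 Certificate in force.
Exception (c) is satisfied on its face — a current Schedule E Clearance is held; the facility's floor area is 800 m², less than the 950 m² limit. Turning to paragraphs (f)–(j): (f) is triggered — a current Class 2 Approval is held. (g) would limit (f) — the print shop is within 200 m of a designated waterway — but (h) sets (g) aside: (h) is engaged — a current Class 3 Certificate is held. (i) would limit (h) — aggregate throughput is 6,080 units, less than the 7,000 units limit — but (j) sets (i) aside: (j) operates against (i): the qualifying period is 230 days, below the 315 days limit. Exception (c) does not apply.
Exception (d) fails — no General Permit is held.
Exception (e) does not apply: the reference index is 956, not below 883.
No exception displaces § 54.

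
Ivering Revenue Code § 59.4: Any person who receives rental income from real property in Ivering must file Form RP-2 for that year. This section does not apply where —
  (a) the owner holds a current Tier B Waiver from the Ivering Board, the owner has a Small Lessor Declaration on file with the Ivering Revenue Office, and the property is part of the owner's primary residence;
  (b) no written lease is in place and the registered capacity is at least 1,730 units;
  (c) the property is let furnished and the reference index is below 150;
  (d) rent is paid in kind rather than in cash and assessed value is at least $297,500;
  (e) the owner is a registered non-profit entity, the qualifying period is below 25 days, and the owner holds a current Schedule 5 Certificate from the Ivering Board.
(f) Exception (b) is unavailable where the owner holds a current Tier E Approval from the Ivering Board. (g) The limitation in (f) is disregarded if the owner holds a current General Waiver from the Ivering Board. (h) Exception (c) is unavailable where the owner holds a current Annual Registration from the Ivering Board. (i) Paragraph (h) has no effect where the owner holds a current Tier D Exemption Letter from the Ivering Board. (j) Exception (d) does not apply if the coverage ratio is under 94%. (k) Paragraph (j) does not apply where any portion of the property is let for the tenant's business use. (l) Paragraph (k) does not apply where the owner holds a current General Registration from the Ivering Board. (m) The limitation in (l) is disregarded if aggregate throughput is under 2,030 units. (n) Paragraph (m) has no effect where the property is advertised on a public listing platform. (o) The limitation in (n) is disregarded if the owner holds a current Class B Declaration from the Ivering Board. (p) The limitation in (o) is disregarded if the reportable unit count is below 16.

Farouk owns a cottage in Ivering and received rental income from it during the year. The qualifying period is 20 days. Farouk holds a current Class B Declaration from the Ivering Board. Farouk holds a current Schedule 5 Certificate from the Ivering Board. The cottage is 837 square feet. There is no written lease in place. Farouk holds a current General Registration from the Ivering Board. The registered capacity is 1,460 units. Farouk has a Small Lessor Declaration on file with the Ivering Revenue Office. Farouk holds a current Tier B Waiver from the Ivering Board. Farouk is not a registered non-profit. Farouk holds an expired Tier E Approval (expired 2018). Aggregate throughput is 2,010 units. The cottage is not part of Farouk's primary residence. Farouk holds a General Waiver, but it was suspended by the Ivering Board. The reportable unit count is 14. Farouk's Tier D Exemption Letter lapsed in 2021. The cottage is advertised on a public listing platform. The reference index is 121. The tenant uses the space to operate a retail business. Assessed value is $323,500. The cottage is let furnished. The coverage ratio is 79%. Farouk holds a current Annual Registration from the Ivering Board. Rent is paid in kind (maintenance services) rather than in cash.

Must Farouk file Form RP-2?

Exception (a) requires that the property is part of the owner's primary residence; but the cottage is not part of the primary residence, so (a) is unavailable.
Exception (b) fails — the registered capacity is 1,460 units, short of 1,730 units.
Exception (c) is satisfied on its face — the property is let furnished; the reference index is 121, below the 150 limit. But applying paragraphs (h)–(i): (h) operates against (c): a current Annual Registration is held. (i) is not triggered (there is no Tier D Exemption Letter in force), so (h) stands. (c) is therefore removed.
Exception (d)'s conditions are all satisfied: rent is paid in kind; assessed value is $323,500, meeting the $297,500 threshold. But: (j) is engaged — the coverage ratio is 79%, under the 94% limit. (k) would limit (j) — the space is let for business use — but (l) sets (k) aside: (l) operates against (k): a current General Registration is held. (m) is engaged (aggregate throughput is 2,010 units, under the 2,030 units limit), but yields to (n): (n) operates against (m): the property is publicly advertised. (o) would limit (n) — a current Class B Declaration is held — but (p) sets (o) aside: (p) operates against (o): the reportable unit count is 14, below the 16 limit. (d) is therefore removed.
Exception (e) fails — Farouk is not a registered non-profit.
No exception displaces § 59.4.

Yes — Farouk must file Form RP-2.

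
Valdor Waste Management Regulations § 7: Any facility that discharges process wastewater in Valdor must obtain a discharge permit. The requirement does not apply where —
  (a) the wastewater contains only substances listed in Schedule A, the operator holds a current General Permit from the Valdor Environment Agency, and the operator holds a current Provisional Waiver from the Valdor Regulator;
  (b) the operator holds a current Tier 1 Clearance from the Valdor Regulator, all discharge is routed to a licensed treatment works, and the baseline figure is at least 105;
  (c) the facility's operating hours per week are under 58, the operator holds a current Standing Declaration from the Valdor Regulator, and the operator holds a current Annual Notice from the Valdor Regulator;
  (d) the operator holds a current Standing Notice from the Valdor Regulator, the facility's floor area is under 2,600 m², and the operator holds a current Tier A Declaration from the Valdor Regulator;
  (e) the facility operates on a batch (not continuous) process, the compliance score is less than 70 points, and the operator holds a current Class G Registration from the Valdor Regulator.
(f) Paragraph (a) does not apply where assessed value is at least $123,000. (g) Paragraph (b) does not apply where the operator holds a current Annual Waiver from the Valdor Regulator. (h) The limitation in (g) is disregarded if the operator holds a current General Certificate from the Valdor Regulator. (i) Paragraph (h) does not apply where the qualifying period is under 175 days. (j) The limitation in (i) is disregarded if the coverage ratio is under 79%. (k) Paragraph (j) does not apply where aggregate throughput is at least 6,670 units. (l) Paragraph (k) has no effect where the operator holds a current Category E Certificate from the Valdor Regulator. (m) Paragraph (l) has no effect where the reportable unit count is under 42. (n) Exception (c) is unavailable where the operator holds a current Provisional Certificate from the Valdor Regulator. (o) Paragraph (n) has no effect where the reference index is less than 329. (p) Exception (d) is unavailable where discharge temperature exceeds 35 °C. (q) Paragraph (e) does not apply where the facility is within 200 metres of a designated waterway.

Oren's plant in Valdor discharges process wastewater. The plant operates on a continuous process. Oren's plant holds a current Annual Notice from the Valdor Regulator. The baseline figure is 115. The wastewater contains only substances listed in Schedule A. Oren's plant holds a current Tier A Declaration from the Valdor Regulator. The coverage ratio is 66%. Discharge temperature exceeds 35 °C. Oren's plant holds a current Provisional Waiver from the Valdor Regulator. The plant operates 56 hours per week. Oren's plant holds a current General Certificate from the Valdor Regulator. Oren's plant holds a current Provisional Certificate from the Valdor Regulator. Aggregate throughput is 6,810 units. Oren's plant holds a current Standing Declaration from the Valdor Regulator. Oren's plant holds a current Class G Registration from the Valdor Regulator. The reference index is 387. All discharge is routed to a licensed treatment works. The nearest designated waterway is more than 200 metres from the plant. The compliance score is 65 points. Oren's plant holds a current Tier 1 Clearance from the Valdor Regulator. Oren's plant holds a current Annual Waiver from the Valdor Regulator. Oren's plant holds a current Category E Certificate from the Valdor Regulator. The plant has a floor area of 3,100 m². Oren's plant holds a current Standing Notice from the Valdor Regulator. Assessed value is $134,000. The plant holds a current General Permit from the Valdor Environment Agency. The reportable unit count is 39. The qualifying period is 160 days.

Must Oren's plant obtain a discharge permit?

Yes — Oren's plant must obtain a discharge permit.

Exception (a): the wastewater is Schedule-A-only; a current General Permit is held; a current Provisional Waiver is held — every condition holds. Turning to paragraph (f): (f) is engaged — assessed value is $134,000, meeting the $123,000 threshold. Exception (a) does not apply.
All of (b)'s requirements are met (a current Tier 1 Clearance is held; discharge is routed to a licensed treatment works; the baseline figure is 115, meeting the 105 threshold). But: (g) operates against (b): a current Annual Waiver is held. (h) operates (a current General Certificate is held), but is displaced by (i): (i) applies — the qualifying period is 160 days, under the 175 days limit. (j) operates (the coverage ratio is 66%, under the 79% limit), but yields to (k): (k) operates against (j): aggregate throughput is 6,810 units, meeting the 6,670 units threshold. (l) is engaged (a current Category E Certificate is held), but is set aside by (m): (m) operates against (l): the reportable unit count is 39, under the 42 limit. Exception (b) does not apply.
Exception (c): the facility's operating hours per week are 56, under the 58 limit; a current Standing Declaration is held; a current Annual Notice is held — every condition holds. But: (n) operates against (c): a current Provisional Certificate is held. (o), which would lift (n), is not engaged — the reference index is 387, not less than 329. Exception (c) does not apply.
Exception (d) requires that the facility's floor area is under 2,600 m²; but the facility's floor area is 3,100 m², not under 2,600 m², so (d) is unavailable.
Exception (e) does not apply: the facility operates on a continuous process.
Every exception is unavailable, so the rule governs.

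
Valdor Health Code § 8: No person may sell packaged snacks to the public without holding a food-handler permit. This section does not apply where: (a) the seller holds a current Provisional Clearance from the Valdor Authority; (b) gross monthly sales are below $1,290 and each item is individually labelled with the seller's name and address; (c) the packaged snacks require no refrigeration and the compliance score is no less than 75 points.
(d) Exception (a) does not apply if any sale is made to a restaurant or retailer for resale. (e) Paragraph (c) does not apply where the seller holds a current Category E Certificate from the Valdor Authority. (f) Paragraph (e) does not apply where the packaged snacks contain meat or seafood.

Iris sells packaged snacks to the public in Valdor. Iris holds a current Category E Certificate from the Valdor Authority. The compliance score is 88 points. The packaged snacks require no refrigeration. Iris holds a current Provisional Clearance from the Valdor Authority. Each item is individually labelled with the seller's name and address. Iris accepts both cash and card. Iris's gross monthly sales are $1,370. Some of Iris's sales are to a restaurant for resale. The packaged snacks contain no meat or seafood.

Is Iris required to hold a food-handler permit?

Yes — Iris must hold a food-handler permit.

All of (a)'s requirements are met (a current Provisional Clearance is held). But: (d) applies — some sales are to a restaurant for resale. (a) is therefore removed.
Exception (b) does not apply: gross monthly sales are $1,370, not below $1,290.
Exception (c)'s conditions are all satisfied: the packaged snacks are shelf-stable; the compliance score is 88 points, meeting the 75 points threshold. But: (e) operates against (c): a current Category E Certificate is held. (f), which would lift (e), is not engaged — the packaged snacks contain no meat or seafood. (c) is therefore removed.
None of the exceptions is available; § 8 applies in full.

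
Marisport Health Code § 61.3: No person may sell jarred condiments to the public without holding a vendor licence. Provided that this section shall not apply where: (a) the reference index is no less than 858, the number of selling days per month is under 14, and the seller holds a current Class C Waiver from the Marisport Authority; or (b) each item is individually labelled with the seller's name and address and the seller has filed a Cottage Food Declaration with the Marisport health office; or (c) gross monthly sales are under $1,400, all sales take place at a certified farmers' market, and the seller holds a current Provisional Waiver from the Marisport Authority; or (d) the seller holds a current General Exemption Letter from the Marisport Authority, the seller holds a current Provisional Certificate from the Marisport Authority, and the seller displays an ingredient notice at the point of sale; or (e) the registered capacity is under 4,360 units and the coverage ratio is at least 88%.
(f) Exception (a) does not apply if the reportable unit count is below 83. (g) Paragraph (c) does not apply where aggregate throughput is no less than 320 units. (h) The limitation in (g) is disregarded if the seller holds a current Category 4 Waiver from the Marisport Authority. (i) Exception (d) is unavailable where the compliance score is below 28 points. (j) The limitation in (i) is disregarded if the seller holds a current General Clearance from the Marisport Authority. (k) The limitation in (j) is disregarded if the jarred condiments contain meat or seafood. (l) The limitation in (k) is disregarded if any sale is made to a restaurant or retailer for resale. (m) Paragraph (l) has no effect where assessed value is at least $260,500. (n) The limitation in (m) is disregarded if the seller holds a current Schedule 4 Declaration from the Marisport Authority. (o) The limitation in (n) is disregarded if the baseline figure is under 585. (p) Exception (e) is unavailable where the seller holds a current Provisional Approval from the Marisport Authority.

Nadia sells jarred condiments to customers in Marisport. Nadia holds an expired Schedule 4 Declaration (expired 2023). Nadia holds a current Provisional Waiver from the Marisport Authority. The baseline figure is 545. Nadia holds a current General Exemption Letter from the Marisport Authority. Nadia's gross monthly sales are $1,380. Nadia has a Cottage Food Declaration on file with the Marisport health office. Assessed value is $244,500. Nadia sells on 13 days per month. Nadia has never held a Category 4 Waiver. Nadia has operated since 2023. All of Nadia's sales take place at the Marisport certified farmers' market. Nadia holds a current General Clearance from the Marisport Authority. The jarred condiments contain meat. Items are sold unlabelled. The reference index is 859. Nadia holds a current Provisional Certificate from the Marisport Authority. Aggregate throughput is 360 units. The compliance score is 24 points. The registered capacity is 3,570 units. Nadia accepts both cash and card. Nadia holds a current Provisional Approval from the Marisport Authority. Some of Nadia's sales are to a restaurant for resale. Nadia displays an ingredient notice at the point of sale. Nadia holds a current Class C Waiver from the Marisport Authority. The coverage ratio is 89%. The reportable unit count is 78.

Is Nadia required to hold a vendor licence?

Exception (a): the reference index is 859, meeting the 858 threshold; the number of selling days per month is 13, under the 14 limit; a current Class C Waiver is held — every condition holds. But: (f) operates against (a): the reportable unit count is 78, below the 83 limit. Exception (a) does not apply.
Exception (b) does not apply: items are sold unlabelled.
Exception (c) is satisfied on its face — gross monthly sales are $1,380, under the $1,400 limit; all sales are at a certified farmers' market; a current Provisional Waiver is held. But: (g) operates — aggregate throughput is 360 units, meeting the 320 units threshold. (h) is not engaged (no current Category 4 Waiver is held), so (g) stands. (c) is therefore removed.
Exception (d) is satisfied on its face — a current General Exemption Letter is held; a current Provisional Certificate is held; an ingredient notice is displayed. Under paragraphs (i)–(o): (i) is triggered (the compliance score is 24 points, below the 28 points limit), but yields to (j): (j) applies — a current General Clearance is held. (k) would limit (j) — the jarred condiments contain meat — but (l) sets (k) aside: (l) operates against (k): some sales are to a restaurant for resale. (m) is not engaged (assessed value is $244,500, short of $260,500), so (l) stands. (d) remains available.
Exception (e)'s conditions are all satisfied: the registered capacity is 3,570 units, under the 4,360 units limit; the coverage ratio is 89%, meeting the 88% threshold. However, paragraph (p) must be considered: (p) applies — a current Provisional Approval is held. (e) is therefore removed.

No — exception (d) applies; Nadia is not required to hold a vendor licence.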